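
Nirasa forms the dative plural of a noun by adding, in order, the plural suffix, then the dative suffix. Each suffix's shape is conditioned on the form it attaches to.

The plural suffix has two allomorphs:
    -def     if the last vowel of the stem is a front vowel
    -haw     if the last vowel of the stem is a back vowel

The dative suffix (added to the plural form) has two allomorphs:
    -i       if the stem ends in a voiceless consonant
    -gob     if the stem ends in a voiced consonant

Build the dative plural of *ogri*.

The last vowel of *ogri* is /i/, which is a front vowel, so the plural suffix is -def, giving *ogridef*.
The final consonant of the plural form *ogridef* is /f/, which is voiceless, so the dative suffix is -i, giving *ogridefi*.

ogridefi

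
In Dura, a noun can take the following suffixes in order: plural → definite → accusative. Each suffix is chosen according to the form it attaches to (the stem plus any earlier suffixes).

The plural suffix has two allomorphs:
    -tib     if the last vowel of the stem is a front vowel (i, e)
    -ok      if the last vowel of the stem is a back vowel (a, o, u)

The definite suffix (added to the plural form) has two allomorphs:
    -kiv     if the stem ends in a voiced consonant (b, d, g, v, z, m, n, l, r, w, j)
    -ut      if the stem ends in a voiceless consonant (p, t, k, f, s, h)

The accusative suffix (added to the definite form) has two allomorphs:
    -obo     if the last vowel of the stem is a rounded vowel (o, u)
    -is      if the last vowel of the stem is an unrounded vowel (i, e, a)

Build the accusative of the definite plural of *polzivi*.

polzivitibkivis

*polzivi* — last vowel /i/ (a front vowel) → -tib → *polzivitib*.
The final consonant of the plural form *polzivitib* is /b/, which is voiced, so the definite suffix is -kiv, giving *polzivitibkiv*.
The definite form *polzivitibkiv*: last vowel = /i/, an unrounded vowel → -is → *polzivitibkivis*.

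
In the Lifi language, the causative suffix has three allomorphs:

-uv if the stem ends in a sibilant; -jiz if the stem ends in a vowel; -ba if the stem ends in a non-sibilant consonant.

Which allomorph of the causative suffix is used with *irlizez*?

*irlizez*: final sound = /z/, a sibilant → -uv.

-uv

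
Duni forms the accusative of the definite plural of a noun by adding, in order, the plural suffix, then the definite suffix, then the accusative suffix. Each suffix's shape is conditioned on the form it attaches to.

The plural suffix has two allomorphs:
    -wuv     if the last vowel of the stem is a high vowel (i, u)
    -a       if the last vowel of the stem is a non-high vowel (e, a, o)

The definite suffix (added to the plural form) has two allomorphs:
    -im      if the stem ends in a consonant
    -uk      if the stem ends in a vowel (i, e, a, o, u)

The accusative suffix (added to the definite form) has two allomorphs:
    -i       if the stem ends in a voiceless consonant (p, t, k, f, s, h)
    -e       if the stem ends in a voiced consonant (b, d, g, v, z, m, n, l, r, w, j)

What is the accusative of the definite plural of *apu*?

Since the last vowel of *apu* is /u/ (a high vowel), it takes -wuv, giving *apuwuv*.
The plural form *apuwuv* — final sound /v/ (a consonant) → -im → *apuwuvim*.
Since the final consonant of the definite form *apuwuvim* is /m/ (voiced), it takes -e, giving *apuwuvime*.

apuwuvime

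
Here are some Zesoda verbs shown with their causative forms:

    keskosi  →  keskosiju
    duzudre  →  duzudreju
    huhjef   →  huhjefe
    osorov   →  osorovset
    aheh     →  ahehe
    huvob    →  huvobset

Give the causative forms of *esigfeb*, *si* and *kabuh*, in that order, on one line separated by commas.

esigfebset, siju, kabuhe

The suffix is conditioned by the final sound: -e when the stem ends in a voiceless consonant (*huhjef*, *aheh*); -set when the stem ends in a voiced consonant (*osorov*, *huvob*); -ju when the stem ends in a vowel (*keskosi*, *duzudre*).
The final sound of *esigfeb* is /b/, which is a voiced consonant, so the suffix is -set, giving *esigfebset*.
The final sound of *si* is /i/, which is a vowel, so the suffix is -ju, giving *siju*.
The final sound of *kabuh* is /h/, which is a voiceless consonant, so the suffix is -e, giving *kabuhe*.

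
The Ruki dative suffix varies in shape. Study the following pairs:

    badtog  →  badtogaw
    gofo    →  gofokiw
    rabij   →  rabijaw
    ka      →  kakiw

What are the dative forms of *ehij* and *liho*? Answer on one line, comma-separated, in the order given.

ehijaw, lihokiw

The pattern is consonant vs. vowel: -aw when the stem ends in a consonant (*badtog*, *rabij*); -kiw when the stem ends in a vowel (*gofo*, *ka*).
*ehij* — final sound /j/ (a consonant) → -aw → *ehijaw*.
The final sound of *liho* is /o/, which is a vowel, so the suffix is -kiw, giving *lihokiw*.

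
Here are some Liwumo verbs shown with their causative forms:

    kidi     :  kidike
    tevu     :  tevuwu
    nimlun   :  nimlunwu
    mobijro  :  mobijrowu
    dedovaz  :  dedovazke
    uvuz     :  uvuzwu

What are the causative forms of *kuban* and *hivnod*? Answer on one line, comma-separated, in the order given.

Looking at the last vowel of each stem: -wu when the last vowel of the stem is a rounded vowel (*tevu*, *nimlun*, *mobijro*, *uvuz*); -ke when the last vowel of the stem is an unrounded vowel (*kidi*, *dedovaz*).
The last vowel of *kuban* is /a/, which is an unrounded vowel, so the suffix is -ke, giving *kubanke*.
The last vowel of *hivnod* is /o/, which is a rounded vowel, so the suffix is -wu, giving *hivnodwu*.

kubanke, hivnodwu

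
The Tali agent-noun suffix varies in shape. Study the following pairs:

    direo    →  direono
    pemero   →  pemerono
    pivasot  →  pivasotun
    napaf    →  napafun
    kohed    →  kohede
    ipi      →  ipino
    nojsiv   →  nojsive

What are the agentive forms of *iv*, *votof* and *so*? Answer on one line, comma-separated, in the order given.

ive, votofun, sono

The pattern is voicing of the final sound: -un when the stem ends in a voiceless consonant (*pivasot*, *napaf*); -e when the stem ends in a voiced consonant (*kohed*, *nojsiv*); -no when the stem ends in a vowel (*direo*, *pemero*, *ipi*).
The final sound of *iv* is /v/, which is a voiced consonant, so the suffix is -e, giving *ive*.
*votof* — final sound /f/ (a voiceless consonant) → -un → *votofun*.
*so*: final sound = /o/, a vowel → -no → *sono*.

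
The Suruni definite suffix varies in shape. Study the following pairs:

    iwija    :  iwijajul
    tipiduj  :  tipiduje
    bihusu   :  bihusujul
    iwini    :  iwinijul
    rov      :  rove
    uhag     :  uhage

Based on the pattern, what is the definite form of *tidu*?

The alternation tracks the final sound of the stem — -e when the stem ends in a consonant (*tipiduj*, *rov*, *uhag*); -jul when the stem ends in a vowel (*iwija*, *bihusu*, *iwini*).
*tidu*: final sound = /u/, a vowel → -jul → *tidujul*.

tidujul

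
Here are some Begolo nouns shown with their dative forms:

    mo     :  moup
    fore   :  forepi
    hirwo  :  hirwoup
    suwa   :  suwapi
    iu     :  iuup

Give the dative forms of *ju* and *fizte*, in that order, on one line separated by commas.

Looking at the last vowel of each stem: -up when the last vowel of the stem is a rounded vowel (*mo*, *hirwo*, *iu*); -pi when the last vowel of the stem is an unrounded vowel (*fore*, *suwa*).
*ju*: last vowel = /u/, a rounded vowel → -up → *juup*.
The last vowel of *fizte* is /e/, which is an unrounded vowel, so the suffix is -pi, giving *fiztepi*.

juup, fiztepi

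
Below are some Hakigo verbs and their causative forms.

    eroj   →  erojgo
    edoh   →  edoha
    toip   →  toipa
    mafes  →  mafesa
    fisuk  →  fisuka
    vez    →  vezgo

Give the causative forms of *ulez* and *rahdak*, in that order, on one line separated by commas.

ulezgo, rahdaka

The alternation tracks the final consonant of the stem — -a when the stem ends in a voiceless consonant (*edoh*, *toip*, *mafes*, *fisuk*); -go when the stem ends in a voiced consonant (*eroj*, *vez*).
The final consonant of *ulez* is /z/, which is voiced, so the suffix is -go, giving *ulezgo*.
*rahdak* — final consonant /k/ (voiceless) → -a → *rahdaka*.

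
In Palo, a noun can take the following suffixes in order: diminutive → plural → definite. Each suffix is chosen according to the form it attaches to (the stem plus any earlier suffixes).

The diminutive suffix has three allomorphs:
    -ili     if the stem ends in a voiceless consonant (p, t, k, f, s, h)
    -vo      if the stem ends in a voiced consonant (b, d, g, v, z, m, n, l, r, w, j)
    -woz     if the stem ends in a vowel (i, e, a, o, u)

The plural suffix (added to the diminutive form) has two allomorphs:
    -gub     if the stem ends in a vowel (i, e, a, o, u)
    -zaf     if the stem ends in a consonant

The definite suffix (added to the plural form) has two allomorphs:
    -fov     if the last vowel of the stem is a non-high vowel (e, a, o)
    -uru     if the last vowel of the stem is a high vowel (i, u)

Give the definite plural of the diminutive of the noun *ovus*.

ovusiliguburu

The final sound of *ovus* is /s/, which is a voiceless consonant, so the diminutive suffix is -ili, giving *ovusili*.
The diminutive form *ovusili* — final sound /i/ (a vowel) → -gub → *ovusiligub*.
The plural form *ovusiligub* — last vowel /u/ (a high vowel) → -uru → *ovusiliguburu*.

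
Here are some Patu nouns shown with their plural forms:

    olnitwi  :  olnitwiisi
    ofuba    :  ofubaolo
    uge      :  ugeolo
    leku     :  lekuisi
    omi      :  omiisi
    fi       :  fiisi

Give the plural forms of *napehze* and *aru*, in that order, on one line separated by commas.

The suffix is conditioned by the last vowel: -isi when the last vowel of the stem is a high vowel (*olnitwi*, *leku*, *omi*, *fi*); -olo when the last vowel of the stem is a non-high vowel (*ofuba*, *uge*).
*napehze*: last vowel = /e/, a non-high vowel → -olo → *napehzeolo*.
*aru*: last vowel = /u/, a high vowel → -isi → *aruisi*.

napehzeolo, aruisi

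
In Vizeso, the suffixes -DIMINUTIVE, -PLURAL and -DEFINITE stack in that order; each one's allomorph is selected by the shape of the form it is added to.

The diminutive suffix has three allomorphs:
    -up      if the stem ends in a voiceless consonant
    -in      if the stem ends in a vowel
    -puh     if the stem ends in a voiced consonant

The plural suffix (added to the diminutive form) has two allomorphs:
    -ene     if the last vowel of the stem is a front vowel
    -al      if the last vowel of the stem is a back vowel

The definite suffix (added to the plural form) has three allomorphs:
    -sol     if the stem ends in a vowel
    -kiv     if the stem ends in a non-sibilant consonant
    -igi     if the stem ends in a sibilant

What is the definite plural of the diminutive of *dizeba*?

dizebainenesol

The final sound of *dizeba* is /a/, which is a vowel, so the diminutive suffix is -in, giving *dizebain*.
The diminutive form *dizebain*: last vowel = /i/, a front vowel → -ene → *dizebainene*.
The plural form *dizebainene* — final sound /e/ (a vowel) → -sol → *dizebainenesol*.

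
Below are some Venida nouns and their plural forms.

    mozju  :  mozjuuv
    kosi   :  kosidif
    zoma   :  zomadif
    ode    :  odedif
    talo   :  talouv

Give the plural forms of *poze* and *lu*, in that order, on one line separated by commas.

Looking at the last vowel of each stem: -uv when the last vowel of the stem is a rounded vowel (*mozju*, *talo*); -dif when the last vowel of the stem is an unrounded vowel (*kosi*, *zoma*, *ode*).
*poze* — last vowel /e/ (an unrounded vowel) → -dif → *pozedif*.
Since the last vowel of *lu* is /u/ (a rounded vowel), it takes -uv, giving *luuv*.

pozedif, luuv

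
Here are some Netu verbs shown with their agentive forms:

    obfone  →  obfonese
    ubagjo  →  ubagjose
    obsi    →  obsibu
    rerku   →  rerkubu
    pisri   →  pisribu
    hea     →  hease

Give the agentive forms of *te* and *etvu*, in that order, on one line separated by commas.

tese, etvubu

The alternation tracks the last vowel of the stem — -bu when the last vowel of the stem is a high vowel (*obsi*, *rerku*, *pisri*); -se when the last vowel of the stem is a non-high vowel (*obfone*, *ubagjo*, *hea*).
*te* — last vowel /e/ (a non-high vowel) → -se → *tese*.
*etvu*: last vowel = /u/, a high vowel → -bu → *etvubu*.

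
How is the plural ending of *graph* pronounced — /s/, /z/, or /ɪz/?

/s/

The stem *graph* ends in a voiceless non-sibilant consonant.
The plural suffix surfaces as /ɪz/ after sibilants, /s/ after other voiceless consonants, and /z/ after other voiced sounds.
So the plural -s on *graph* is pronounced /s/.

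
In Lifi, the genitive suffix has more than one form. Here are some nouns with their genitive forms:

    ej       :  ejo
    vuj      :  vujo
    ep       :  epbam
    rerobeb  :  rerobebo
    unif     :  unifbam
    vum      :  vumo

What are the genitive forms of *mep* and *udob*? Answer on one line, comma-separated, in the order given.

mepbam, udobo

The alternation tracks the final consonant of the stem — -bam when the stem ends in a voiceless consonant (*ep*, *unif*); -o when the stem ends in a voiced consonant (*ej*, *vuj*, *rerobeb*, *vum*).
The final consonant of *mep* is /p/, which is voiceless, so the suffix is -bam, giving *mepbam*.
Since the final consonant of *udob* is /b/ (voiced), it takes -o, giving *udobo*.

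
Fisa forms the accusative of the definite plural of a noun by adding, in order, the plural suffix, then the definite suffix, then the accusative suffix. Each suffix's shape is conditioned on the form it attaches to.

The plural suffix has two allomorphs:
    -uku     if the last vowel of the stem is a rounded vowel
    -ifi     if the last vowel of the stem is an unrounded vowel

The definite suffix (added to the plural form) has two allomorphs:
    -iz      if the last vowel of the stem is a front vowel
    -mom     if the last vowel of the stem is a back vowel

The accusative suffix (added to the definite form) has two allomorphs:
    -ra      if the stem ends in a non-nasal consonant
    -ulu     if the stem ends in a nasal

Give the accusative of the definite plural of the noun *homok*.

homokukumomulu

*homok* — last vowel /o/ (a rounded vowel) → -uku → *homokuku*.
The last vowel of the plural form *homokuku* is /u/, which is a back vowel, so the definite suffix is -mom, giving *homokukumom*.
The final consonant of the definite form *homokukumom* is /m/, which is a nasal, so the accusative suffix is -ulu, giving *homokukumomulu*.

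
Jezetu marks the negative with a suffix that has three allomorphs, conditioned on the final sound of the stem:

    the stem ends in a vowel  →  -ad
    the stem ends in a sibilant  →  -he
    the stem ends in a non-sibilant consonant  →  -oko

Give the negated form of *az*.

*az*: final sound = /z/, a sibilant → -he → *azhe*.

azhe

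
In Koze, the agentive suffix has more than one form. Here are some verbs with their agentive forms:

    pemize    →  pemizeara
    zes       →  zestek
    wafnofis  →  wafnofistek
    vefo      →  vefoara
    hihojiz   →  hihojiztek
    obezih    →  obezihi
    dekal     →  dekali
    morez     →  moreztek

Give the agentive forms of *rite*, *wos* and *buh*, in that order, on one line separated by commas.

riteara, wostek, buhi

The alternation tracks the final sound of the stem — -tek when the stem ends in a sibilant (*zes*, *wafnofis*, *hihojiz*, *morez*); -i when the stem ends in a non-sibilant consonant (*obezih*, *dekal*); -ara when the stem ends in a vowel (*pemize*, *vefo*).
The final sound of *rite* is /e/, which is a vowel, so the suffix is -ara, giving *riteara*.
The final sound of *wos* is /s/, which is a sibilant, so the suffix is -tek, giving *wostek*.
*buh* — final sound /h/ (a non-sibilant consonant) → -i → *buhi*.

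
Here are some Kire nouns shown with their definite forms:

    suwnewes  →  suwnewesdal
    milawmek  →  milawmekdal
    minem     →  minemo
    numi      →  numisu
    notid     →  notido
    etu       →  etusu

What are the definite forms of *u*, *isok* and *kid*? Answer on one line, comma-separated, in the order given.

usu, isokdal, kido

The suffix is conditioned by the final sound: -dal when the stem ends in a voiceless consonant (*suwnewes*, *milawmek*); -o when the stem ends in a voiced consonant (*minem*, *notid*); -su when the stem ends in a vowel (*numi*, *etu*).
Since the final sound of *u* is /u/ (a vowel), it takes -su, giving *usu*.
The final sound of *isok* is /k/, which is a voiceless consonant, so the suffix is -dal, giving *isokdal*.
The final sound of *kid* is /d/, which is a voiced consonant, so the suffix is -o, giving *kido*.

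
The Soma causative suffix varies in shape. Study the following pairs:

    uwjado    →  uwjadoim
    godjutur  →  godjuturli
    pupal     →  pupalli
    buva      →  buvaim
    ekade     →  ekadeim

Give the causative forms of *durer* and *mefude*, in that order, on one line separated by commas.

durerli, mefudeim

The pattern is consonant vs. vowel: -li when the stem ends in a consonant (*godjutur*, *pupal*); -im when the stem ends in a vowel (*uwjado*, *buva*, *ekade*).
The final sound of *durer* is /r/, which is a consonant, so the suffix is -li, giving *durerli*.
*mefude*: final sound = /e/, a vowel → -im → *mefudeim*.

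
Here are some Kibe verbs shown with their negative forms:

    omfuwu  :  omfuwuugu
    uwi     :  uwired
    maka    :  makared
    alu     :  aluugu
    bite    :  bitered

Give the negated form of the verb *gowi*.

The pattern is rounding harmony: -ugu when the last vowel of the stem is a rounded vowel (*omfuwu*, *alu*); -red when the last vowel of the stem is an unrounded vowel (*uwi*, *maka*, *bite*).
*gowi* — last vowel /i/ (an unrounded vowel) → -red → *gowired*.

gowired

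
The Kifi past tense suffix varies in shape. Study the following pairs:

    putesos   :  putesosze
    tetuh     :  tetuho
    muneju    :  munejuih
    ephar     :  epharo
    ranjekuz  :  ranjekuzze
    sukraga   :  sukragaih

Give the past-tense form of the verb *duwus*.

duwusze

The alternation tracks the final sound of the stem — -ze when the stem ends in a sibilant (*putesos*, *ranjekuz*); -o when the stem ends in a non-sibilant consonant (*tetuh*, *ephar*); -ih when the stem ends in a vowel (*muneju*, *sukraga*).
The final sound of *duwus* is /s/, which is a sibilant, so the suffix is -ze, giving *duwusze*.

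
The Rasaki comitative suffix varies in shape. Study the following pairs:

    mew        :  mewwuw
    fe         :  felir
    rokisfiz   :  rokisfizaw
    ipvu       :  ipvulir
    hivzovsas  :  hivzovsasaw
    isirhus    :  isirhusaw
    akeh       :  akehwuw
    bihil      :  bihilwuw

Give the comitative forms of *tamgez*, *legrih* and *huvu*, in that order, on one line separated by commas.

tamgezaw, legrihwuw, huvulir

The alternation tracks the final sound of the stem — -aw when the stem ends in a sibilant (*rokisfiz*, *hivzovsas*, *isirhus*); -wuw when the stem ends in a non-sibilant consonant (*mew*, *akeh*, *bihil*); -lir when the stem ends in a vowel (*fe*, *ipvu*).
*tamgez*: final sound = /z/, a sibilant → -aw → *tamgezaw*.
Since the final sound of *legrih* is /h/ (a non-sibilant consonant), it takes -wuw, giving *legrihwuw*.
The final sound of *huvu* is /u/, which is a vowel, so the suffix is -lir, giving *huvulir*.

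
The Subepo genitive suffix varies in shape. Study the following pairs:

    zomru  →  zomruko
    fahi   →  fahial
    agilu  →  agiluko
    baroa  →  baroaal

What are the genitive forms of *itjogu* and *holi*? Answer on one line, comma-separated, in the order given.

Looking at the last vowel of each stem: -ko when the last vowel of the stem is a rounded vowel (*zomru*, *agilu*); -al when the last vowel of the stem is an unrounded vowel (*fahi*, *baroa*).
*itjogu*: last vowel = /u/, a rounded vowel → -ko → *itjoguko*.
*holi* — last vowel /i/ (an unrounded vowel) → -al → *holial*.

itjoguko, holial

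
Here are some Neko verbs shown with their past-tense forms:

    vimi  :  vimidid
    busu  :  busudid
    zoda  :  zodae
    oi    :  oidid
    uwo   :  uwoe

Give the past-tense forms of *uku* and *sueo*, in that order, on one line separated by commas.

Looking at the last vowel of each stem: -did when the last vowel of the stem is a high vowel (*vimi*, *busu*, *oi*); -e when the last vowel of the stem is a non-high vowel (*zoda*, *uwo*).
Since the last vowel of *uku* is /u/ (a high vowel), it takes -did, giving *ukudid*.
Since the last vowel of *sueo* is /o/ (a non-high vowel), it takes -e, giving *sueoe*.

ukudid, sueoe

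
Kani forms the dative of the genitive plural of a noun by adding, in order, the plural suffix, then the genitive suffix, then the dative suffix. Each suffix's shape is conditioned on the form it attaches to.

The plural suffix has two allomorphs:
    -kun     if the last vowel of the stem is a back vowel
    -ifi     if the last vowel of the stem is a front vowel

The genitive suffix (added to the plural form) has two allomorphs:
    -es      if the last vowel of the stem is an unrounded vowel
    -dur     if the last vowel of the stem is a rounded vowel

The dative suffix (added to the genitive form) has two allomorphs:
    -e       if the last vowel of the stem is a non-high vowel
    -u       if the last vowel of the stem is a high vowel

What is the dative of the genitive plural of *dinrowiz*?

dinrowizifiese

*dinrowiz* — last vowel /i/ (a front vowel) → -ifi → *dinrowizifi*.
The plural form *dinrowizifi*: last vowel = /i/, an unrounded vowel → -es → *dinrowizifies*.
The genitive form *dinrowizifies*: last vowel = /e/, a non-high vowel → -e → *dinrowizifiese*.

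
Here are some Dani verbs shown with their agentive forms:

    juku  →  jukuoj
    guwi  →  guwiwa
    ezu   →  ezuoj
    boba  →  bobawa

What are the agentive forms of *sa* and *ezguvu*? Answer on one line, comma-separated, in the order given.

sawa, ezguvuoj

Looking at the last vowel of each stem: -oj when the last vowel of the stem is a rounded vowel (*juku*, *ezu*); -wa when the last vowel of the stem is an unrounded vowel (*guwi*, *boba*).
*sa* — last vowel /a/ (an unrounded vowel) → -wa → *sawa*.
Since the last vowel of *ezguvu* is /u/ (a rounded vowel), it takes -oj, giving *ezguvuoj*.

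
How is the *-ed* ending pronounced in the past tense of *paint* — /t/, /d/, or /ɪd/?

/ɪd/

The stem *paint* ends in /t/ or /d/.
The -ed suffix is realized as /ɪd/ after /t, d/; as /t/ after other voiceless consonants; and as /d/ after other voiced sounds.
So -ed on *paint* is pronounced /ɪd/.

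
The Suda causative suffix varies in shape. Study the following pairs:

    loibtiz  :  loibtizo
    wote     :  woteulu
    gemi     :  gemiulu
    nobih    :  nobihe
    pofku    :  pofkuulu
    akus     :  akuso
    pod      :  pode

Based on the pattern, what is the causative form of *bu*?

Looking at the final sound of each stem: -o when the stem ends in a sibilant (*loibtiz*, *akus*); -e when the stem ends in a non-sibilant consonant (*nobih*, *pod*); -ulu when the stem ends in a vowel (*wote*, *gemi*, *pofku*).
*bu* — final sound /u/ (a vowel) → -ulu → *buulu*.

buulu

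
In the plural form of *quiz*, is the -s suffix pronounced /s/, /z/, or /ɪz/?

The stem *quiz* ends in a sibilant (/s, z, ʃ, ʒ, tʃ, dʒ/).
The plural suffix surfaces as /ɪz/ after sibilants, /s/ after other voiceless consonants, and /z/ after other voiced sounds.
So the plural -s on *quiz* is pronounced /ɪz/.

/ɪz/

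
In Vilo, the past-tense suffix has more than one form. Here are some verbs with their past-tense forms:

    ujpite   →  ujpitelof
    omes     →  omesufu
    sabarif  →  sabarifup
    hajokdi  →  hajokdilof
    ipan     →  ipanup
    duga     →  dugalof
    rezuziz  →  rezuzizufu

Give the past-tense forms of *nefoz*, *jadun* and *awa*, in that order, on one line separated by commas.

The pattern is sibilance of the final sound: -ufu when the stem ends in a sibilant (*omes*, *rezuziz*); -up when the stem ends in a non-sibilant consonant (*sabarif*, *ipan*); -lof when the stem ends in a vowel (*ujpite*, *hajokdi*, *duga*).
The final sound of *nefoz* is /z/, which is a sibilant, so the suffix is -ufu, giving *nefozufu*.
The final sound of *jadun* is /n/, which is a non-sibilant consonant, so the suffix is -up, giving *jadunup*.
The final sound of *awa* is /a/, which is a vowel, so the suffix is -lof, giving *awalof*.

nefozufu, jadunup, awalof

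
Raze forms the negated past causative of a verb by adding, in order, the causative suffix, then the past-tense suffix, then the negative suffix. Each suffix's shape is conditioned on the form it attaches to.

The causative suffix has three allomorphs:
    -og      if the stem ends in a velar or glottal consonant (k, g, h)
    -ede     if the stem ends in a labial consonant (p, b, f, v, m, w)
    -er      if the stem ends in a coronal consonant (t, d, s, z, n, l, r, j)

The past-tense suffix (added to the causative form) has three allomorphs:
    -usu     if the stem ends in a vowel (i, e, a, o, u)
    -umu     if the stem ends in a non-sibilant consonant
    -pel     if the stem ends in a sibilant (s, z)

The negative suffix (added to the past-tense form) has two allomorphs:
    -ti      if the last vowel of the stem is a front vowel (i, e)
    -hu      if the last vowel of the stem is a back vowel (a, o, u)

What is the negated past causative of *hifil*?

hifilerumuhu

*hifil*: final consonant = /l/, coronal → -er → *hifiler*.
The final sound of the causative form *hifiler* is /r/, which is a non-sibilant consonant, so the past-tense suffix is -umu, giving *hifilerumu*.
The past-tense form *hifilerumu* — last vowel /u/ (a back vowel) → -hu → *hifilerumuhu*.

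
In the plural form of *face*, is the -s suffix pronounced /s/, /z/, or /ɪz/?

/ɪz/

The stem *face* ends in a sibilant (/s, z, ʃ, ʒ, tʃ, dʒ/).
The plural suffix surfaces as /ɪz/ after sibilants, /s/ after other voiceless consonants, and /z/ after other voiced sounds.
So the plural -s on *face* is pronounced /ɪz/.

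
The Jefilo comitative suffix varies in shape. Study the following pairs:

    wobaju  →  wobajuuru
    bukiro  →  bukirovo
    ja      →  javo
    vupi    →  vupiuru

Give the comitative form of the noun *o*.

The alternation tracks the last vowel of the stem — -uru when the last vowel of the stem is a high vowel (*wobaju*, *vupi*); -vo when the last vowel of the stem is a non-high vowel (*bukiro*, *ja*).
*o*: last vowel = /o/, a non-high vowel → -vo → *ovo*.

ovo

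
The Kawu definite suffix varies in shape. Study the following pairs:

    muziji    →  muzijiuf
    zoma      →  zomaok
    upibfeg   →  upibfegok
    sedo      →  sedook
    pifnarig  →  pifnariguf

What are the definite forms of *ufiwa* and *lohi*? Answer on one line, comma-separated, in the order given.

The pattern is height harmony: -uf when the last vowel of the stem is a high vowel (*muziji*, *pifnarig*); -ok when the last vowel of the stem is a non-high vowel (*zoma*, *upibfeg*, *sedo*).
*ufiwa*: last vowel = /a/, a non-high vowel → -ok → *ufiwaok*.
Since the last vowel of *lohi* is /i/ (a high vowel), it takes -uf, giving *lohiuf*.

ufiwaok, lohiuf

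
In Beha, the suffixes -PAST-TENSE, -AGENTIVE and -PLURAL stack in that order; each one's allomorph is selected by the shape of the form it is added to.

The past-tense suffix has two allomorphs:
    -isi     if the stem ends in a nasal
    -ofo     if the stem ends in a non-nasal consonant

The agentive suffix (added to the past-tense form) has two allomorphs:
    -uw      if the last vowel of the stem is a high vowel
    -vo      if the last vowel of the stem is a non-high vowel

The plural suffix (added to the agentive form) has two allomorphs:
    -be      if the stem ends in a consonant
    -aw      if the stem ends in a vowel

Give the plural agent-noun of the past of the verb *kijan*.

The final consonant of *kijan* is /n/, which is a nasal, so the past-tense suffix is -isi, giving *kijanisi*.
Since the last vowel of the past-tense form *kijanisi* is /i/ (a high vowel), it takes -uw, giving *kijanisiuw*.
The agentive form *kijanisiuw* — final sound /w/ (a consonant) → -be → *kijanisiuwbe*.

kijanisiuwbe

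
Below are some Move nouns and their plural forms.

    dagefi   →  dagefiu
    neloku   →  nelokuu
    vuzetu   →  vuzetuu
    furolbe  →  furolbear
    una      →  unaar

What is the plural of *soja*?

The pattern is height harmony: -u when the last vowel of the stem is a high vowel (*dagefi*, *neloku*, *vuzetu*); -ar when the last vowel of the stem is a non-high vowel (*furolbe*, *una*).
Since the last vowel of *soja* is /a/ (a non-high vowel), it takes -ar, giving *sojaar*.

sojaar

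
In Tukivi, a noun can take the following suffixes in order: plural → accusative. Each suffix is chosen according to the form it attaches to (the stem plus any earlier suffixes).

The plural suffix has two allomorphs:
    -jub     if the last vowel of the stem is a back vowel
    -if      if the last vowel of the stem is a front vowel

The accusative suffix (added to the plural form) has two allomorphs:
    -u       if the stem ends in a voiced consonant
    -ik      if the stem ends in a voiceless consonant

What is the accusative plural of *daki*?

dakiifik

*daki* — last vowel /i/ (a front vowel) → -if → *dakiif*.
Since the final consonant of the plural form *dakiif* is /f/ (voiceless), it takes -ik, giving *dakiifik*.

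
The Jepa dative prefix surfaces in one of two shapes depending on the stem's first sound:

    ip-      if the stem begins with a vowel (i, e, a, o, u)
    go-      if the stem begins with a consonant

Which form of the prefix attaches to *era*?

Since the first sound of *era* is /e/ (a vowel), it takes ip-.

ip-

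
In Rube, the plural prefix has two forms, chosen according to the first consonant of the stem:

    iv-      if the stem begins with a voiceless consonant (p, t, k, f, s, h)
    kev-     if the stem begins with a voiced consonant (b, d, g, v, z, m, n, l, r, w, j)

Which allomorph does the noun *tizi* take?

iv-

The first consonant of *tizi* is /t/, which is voiceless, so the prefix is iv-.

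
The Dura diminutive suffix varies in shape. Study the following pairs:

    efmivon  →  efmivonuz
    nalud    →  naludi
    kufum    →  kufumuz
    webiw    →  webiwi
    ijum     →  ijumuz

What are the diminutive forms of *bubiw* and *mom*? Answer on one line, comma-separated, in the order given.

bubiwi, momuz

The suffix is conditioned by the final consonant: -uz when the stem ends in a nasal (*efmivon*, *kufum*, *ijum*); -i when the stem ends in a non-nasal consonant (*nalud*, *webiw*).
*bubiw* — final consonant /w/ (non-nasal) → -i → *bubiwi*.
Since the final consonant of *mom* is /m/ (a nasal), it takes -uz, giving *momuz*.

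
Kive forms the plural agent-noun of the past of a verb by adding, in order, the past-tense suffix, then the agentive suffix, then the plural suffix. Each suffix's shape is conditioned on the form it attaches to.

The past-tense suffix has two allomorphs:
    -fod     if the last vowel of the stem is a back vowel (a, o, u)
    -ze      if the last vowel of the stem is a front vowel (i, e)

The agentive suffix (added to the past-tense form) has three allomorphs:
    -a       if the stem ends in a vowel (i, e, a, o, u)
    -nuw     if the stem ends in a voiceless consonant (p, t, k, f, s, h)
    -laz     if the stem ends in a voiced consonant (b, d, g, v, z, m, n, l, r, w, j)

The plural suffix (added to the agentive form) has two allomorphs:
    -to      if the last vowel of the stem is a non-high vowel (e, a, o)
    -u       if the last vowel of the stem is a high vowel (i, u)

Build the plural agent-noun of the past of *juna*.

junafodlazto

Since the last vowel of *juna* is /a/ (a back vowel), it takes -fod, giving *junafod*.
Since the final sound of the past-tense form *junafod* is /d/ (a voiced consonant), it takes -laz, giving *junafodlaz*.
The last vowel of the agentive form *junafodlaz* is /a/, which is a non-high vowel, so the plural suffix is -to, giving *junafodlazto*.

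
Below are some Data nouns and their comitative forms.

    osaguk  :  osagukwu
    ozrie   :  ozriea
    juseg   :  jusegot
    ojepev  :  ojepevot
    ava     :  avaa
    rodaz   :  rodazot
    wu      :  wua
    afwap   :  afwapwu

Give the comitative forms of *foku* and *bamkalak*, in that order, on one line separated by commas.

Looking at the final sound of each stem: -wu when the stem ends in a voiceless consonant (*osaguk*, *afwap*); -ot when the stem ends in a voiced consonant (*juseg*, *ojepev*, *rodaz*); -a when the stem ends in a vowel (*ozrie*, *ava*, *wu*).
*foku*: final sound = /u/, a vowel → -a → *fokua*.
*bamkalak*: final sound = /k/, a voiceless consonant → -wu → *bamkalakwu*.

fokua, bamkalakwu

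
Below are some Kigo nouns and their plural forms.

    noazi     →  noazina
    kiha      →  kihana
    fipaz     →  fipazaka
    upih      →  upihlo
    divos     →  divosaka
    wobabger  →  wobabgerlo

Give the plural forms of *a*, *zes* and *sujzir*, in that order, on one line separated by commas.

The suffix is conditioned by the final sound: -aka when the stem ends in a sibilant (*fipaz*, *divos*); -lo when the stem ends in a non-sibilant consonant (*upih*, *wobabger*); -na when the stem ends in a vowel (*noazi*, *kiha*).
The final sound of *a* is /a/, which is a vowel, so the suffix is -na, giving *ana*.
*zes*: final sound = /s/, a sibilant → -aka → *zesaka*.
*sujzir* — final sound /r/ (a non-sibilant consonant) → -lo → *sujzirlo*.

ana, zesaka, sujzirlo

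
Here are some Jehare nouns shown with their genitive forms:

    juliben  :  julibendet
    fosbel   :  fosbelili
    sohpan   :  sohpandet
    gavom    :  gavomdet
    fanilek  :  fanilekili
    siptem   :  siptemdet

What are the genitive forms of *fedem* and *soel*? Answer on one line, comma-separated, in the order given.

fedemdet, soelili

Looking at the final consonant of each stem: -det when the stem ends in a nasal (*juliben*, *sohpan*, *gavom*, *siptem*); -ili when the stem ends in a non-nasal consonant (*fosbel*, *fanilek*).
*fedem* — final consonant /m/ (a nasal) → -det → *fedemdet*.
*soel* — final consonant /l/ (non-nasal) → -ili → *soelili*.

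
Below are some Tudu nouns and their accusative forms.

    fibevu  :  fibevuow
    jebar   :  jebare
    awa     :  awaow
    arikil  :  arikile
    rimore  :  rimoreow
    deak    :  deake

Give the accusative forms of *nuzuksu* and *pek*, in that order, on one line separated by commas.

nuzuksuow, peke

Looking at the final sound of each stem: -e when the stem ends in a consonant (*jebar*, *arikil*, *deak*); -ow when the stem ends in a vowel (*fibevu*, *awa*, *rimore*).
The final sound of *nuzuksu* is /u/, which is a vowel, so the suffix is -ow, giving *nuzuksuow*.
*pek* — final sound /k/ (a consonant) → -e → *peke*.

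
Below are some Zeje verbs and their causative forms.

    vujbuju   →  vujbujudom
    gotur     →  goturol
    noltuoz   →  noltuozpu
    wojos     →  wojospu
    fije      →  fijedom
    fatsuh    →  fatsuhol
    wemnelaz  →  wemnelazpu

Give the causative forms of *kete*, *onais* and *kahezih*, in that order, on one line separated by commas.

The pattern is sibilance of the final sound: -pu when the stem ends in a sibilant (*noltuoz*, *wojos*, *wemnelaz*); -ol when the stem ends in a non-sibilant consonant (*gotur*, *fatsuh*); -dom when the stem ends in a vowel (*vujbuju*, *fije*).
Since the final sound of *kete* is /e/ (a vowel), it takes -dom, giving *ketedom*.
*onais* — final sound /s/ (a sibilant) → -pu → *onaispu*.
*kahezih* — final sound /h/ (a non-sibilant consonant) → -ol → *kahezihol*.

ketedom, onaispu, kahezihol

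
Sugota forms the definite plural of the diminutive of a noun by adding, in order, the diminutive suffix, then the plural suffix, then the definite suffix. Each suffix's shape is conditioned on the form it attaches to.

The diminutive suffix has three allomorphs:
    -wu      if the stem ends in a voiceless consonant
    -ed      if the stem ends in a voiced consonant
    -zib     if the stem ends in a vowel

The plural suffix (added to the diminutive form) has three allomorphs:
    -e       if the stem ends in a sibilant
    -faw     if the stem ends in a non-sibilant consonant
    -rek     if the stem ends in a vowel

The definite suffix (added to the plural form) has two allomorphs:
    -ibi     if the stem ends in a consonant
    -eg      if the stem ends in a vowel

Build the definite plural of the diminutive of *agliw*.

agliwedfawibi

*agliw* — final sound /w/ (a voiced consonant) → -ed → *agliwed*.
The final sound of the diminutive form *agliwed* is /d/, which is a non-sibilant consonant, so the plural suffix is -faw, giving *agliwedfaw*.
The plural form *agliwedfaw* — final sound /w/ (a consonant) → -ibi → *agliwedfawibi*.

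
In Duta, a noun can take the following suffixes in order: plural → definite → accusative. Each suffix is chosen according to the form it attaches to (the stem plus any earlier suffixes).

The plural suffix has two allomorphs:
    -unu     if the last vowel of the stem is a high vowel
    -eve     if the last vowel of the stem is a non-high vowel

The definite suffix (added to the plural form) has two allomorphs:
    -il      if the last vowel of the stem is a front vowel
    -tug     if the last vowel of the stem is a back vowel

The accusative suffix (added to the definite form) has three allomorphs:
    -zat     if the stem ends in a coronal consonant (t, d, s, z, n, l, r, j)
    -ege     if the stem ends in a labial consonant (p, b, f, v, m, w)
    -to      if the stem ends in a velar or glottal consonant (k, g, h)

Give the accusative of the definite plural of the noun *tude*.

tudeeveilzat

The last vowel of *tude* is /e/, which is a non-high vowel, so the plural suffix is -eve, giving *tudeeve*.
The plural form *tudeeve*: last vowel = /e/, a front vowel → -il → *tudeeveil*.
Since the final consonant of the definite form *tudeeveil* is /l/ (coronal), it takes -zat, giving *tudeeveilzat*.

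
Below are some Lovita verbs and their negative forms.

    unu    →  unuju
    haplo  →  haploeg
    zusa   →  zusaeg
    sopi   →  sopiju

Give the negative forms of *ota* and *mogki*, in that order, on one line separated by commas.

The suffix is conditioned by the last vowel: -ju when the last vowel of the stem is a high vowel (*unu*, *sopi*); -eg when the last vowel of the stem is a non-high vowel (*haplo*, *zusa*).
The last vowel of *ota* is /a/, which is a non-high vowel, so the suffix is -eg, giving *otaeg*.
Since the last vowel of *mogki* is /i/ (a high vowel), it takes -ju, giving *mogkiju*.

otaeg, mogkiju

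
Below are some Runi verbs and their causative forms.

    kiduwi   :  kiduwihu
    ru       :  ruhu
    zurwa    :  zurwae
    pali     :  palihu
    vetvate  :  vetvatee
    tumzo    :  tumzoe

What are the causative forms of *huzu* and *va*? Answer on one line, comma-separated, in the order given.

Looking at the last vowel of each stem: -hu when the last vowel of the stem is a high vowel (*kiduwi*, *ru*, *pali*); -e when the last vowel of the stem is a non-high vowel (*zurwa*, *vetvate*, *tumzo*).
*huzu* — last vowel /u/ (a high vowel) → -hu → *huzuhu*.
*va* — last vowel /a/ (a non-high vowel) → -e → *vae*.

huzuhu, vae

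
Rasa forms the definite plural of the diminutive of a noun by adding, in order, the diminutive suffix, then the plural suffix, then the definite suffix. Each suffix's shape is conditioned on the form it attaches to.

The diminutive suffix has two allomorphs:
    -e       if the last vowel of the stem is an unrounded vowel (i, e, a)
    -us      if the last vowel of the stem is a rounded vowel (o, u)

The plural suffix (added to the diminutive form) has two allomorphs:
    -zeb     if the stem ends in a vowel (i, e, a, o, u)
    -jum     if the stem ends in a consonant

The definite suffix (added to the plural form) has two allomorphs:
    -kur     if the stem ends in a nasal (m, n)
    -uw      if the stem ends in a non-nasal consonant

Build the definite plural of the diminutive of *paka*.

The last vowel of *paka* is /a/, which is an unrounded vowel, so the diminutive suffix is -e, giving *pakae*.
The diminutive form *pakae* — final sound /e/ (a vowel) → -zeb → *pakaezeb*.
Since the final consonant of the plural form *pakaezeb* is /b/ (non-nasal), it takes -uw, giving *pakaezebuw*.

pakaezebuw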